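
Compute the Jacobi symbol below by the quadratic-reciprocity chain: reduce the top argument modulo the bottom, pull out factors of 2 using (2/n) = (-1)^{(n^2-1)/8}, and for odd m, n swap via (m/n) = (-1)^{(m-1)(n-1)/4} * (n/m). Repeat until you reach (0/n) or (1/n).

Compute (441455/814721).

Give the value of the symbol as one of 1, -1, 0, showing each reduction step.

1

flip (441455/814721) -> (814721/441455): both odd, 441455 mod 4 = 3, 814721 mod 4 = 1, so the flip contributes +1; sign now +1
(814721/441455): 814721 mod 441455 = 373266, so (814721/441455) = (373266/441455)
factor out 2^1: 373266 = 2^1·186633; with 441455 mod 8 = 7, (2/441455) = +1; sign now +1; continue with (186633/441455)
flip (186633/441455) -> (441455/186633): both odd, 186633 mod 4 = 1, 441455 mod 4 = 3, so the flip contributes +1; sign now +1
(441455/186633): 441455 mod 186633 = 68189, so (441455/186633) = (68189/186633)
flip (68189/186633) -> (186633/68189): both odd, 68189 mod 4 = 1, 186633 mod 4 = 1, so the flip contributes +1; sign now +1
(186633/68189): 186633 mod 68189 = 50255, so (186633/68189) = (50255/68189)
flip (50255/68189) -> (68189/50255): both odd, 50255 mod 4 = 3, 68189 mod 4 = 1, so the flip contributes +1; sign now +1
(68189/50255): 68189 mod 50255 = 17934, so (68189/50255) = (17934/50255)
factor out 2^1: 17934 = 2^1·8967; with 50255 mod 8 = 7, (2/50255) = +1; sign now +1; continue with (8967/50255)
flip (8967/50255) -> (50255/8967): both odd, 8967 mod 4 = 3, 50255 mod 4 = 3, so the flip contributes -1; sign now -1
(50255/8967): 50255 mod 8967 = 5420, so (50255/8967) = (5420/8967)
factor out 2^2: 5420 = 2^2·1355; with 8967 mod 8 = 7, (2/8967) = +1; sign now -1; continue with (1355/8967)
flip (1355/8967) -> (8967/1355): both odd, 1355 mod 4 = 3, 8967 mod 4 = 3, so the flip contributes -1; sign now +1
(8967/1355): 8967 mod 1355 = 837, so (8967/1355) = (837/1355)
flip (837/1355) -> (1355/837): both odd, 837 mod 4 = 1, 1355 mod 4 = 3, so the flip contributes +1; sign now +1
(1355/837): 1355 mod 837 = 518, so (1355/837) = (518/837)
factor out 2^1: 518 = 2^1·259; with 837 mod 8 = 5, (2/837) = -1; sign now -1; continue with (259/837)
flip (259/837) -> (837/259): both odd, 259 mod 4 = 3, 837 mod 4 = 1, so the flip contributes +1; sign now -1
(837/259): 837 mod 259 = 60, so (837/259) = (60/259)
factor out 2^2: 60 = 2^2·15; with 259 mod 8 = 3, (2/259) = -1; sign now -1; continue with (15/259)
flip (15/259) -> (259/15): both odd, 15 mod 4 = 3, 259 mod 4 = 3, so the flip contributes -1; sign now +1
(259/15): 259 mod 15 = 4, so (259/15) = (4/15)
factor out 2^2: 4 = 2^2·1; with 15 mod 8 = 7, (2/15) = +1; sign now +1; continue with (1/15)
reached (1/15) = 1, so the symbol is +1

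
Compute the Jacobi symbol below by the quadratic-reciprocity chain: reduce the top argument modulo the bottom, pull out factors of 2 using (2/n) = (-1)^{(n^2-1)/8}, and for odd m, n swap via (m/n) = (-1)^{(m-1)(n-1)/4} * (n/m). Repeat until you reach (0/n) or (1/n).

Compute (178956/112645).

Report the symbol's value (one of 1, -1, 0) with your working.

1

(178956/112645) = (66311/112645)   [reduce mod 112645]
reciprocity: (66311/112645) = +1·(112645/66311) since 66311 mod 4 = 3, 112645 mod 4 = 1; sign now +1
(112645/66311) = (46334/66311)   [reduce mod 66311]
46334 = 2^1·23167; (2/66311) = +1 since 66311 mod 8 = 7, so (46334/66311) = (+1)^1·(23167/66311); sign now +1
reciprocity: (23167/66311) = -1·(66311/23167) since 23167 mod 4 = 3, 66311 mod 4 = 3; sign now -1
(66311/23167) = (19977/23167)   [reduce mod 23167]
reciprocity: (19977/23167) = +1·(23167/19977) since 19977 mod 4 = 1, 23167 mod 4 = 3; sign now -1
(23167/19977) = (3190/19977)   [reduce mod 19977]
3190 = 2^1·1595; (2/19977) = +1 since 19977 mod 8 = 1, so (3190/19977) = (+1)^1·(1595/19977); sign now -1
reciprocity: (1595/19977) = +1·(19977/1595) since 1595 mod 4 = 3, 19977 mod 4 = 1; sign now -1
(19977/1595) = (837/1595)   [reduce mod 1595]
reciprocity: (837/1595) = +1·(1595/837) since 837 mod 4 = 1, 1595 mod 4 = 3; sign now -1
(1595/837) = (758/837)   [reduce mod 837]
758 = 2^1·379; (2/837) = -1 since 837 mod 8 = 5, so (758/837) = (-1)^1·(379/837); sign now +1
reciprocity: (379/837) = +1·(837/379) since 379 mod 4 = 3, 837 mod 4 = 1; sign now +1
(837/379) = (79/379)   [reduce mod 379]
reciprocity: (79/379) = -1·(379/79) since 79 mod 4 = 3, 379 mod 4 = 3; sign now -1
(379/79) = (63/79)   [reduce mod 79]
reciprocity: (63/79) = -1·(79/63) since 63 mod 4 = 3, 79 mod 4 = 3; sign now +1
(79/63) = (16/63)   [reduce mod 63]
16 = 2^4·1; (2/63) = +1 since 63 mod 8 = 7, so (16/63) = (+1)^4·(1/63); sign now +1
(1/63) = 1; final value = sign = +1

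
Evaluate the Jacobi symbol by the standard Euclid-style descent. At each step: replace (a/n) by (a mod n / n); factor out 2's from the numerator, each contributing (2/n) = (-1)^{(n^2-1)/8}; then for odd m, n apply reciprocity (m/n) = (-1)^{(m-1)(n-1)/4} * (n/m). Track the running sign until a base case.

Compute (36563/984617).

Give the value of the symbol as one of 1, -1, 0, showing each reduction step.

-1

reciprocity: (36563/984617) = +1·(984617/36563) since 36563 mod 4 = 3, 984617 mod 4 = 1; sign now +1
(984617/36563) = (33979/36563)   [reduce mod 36563]
reciprocity: (33979/36563) = -1·(36563/33979) since 33979 mod 4 = 3, 36563 mod 4 = 3; sign now -1
(36563/33979) = (2584/33979)   [reduce mod 33979]
2584 = 2^3·323; (2/33979) = -1 since 33979 mod 8 = 3, so (2584/33979) = (-1)^3·(323/33979); sign now +1
reciprocity: (323/33979) = -1·(33979/323) since 323 mod 4 = 3, 33979 mod 4 = 3; sign now -1
(33979/323) = (64/323)   [reduce mod 323]
64 = 2^6·1; (2/323) = -1 since 323 mod 8 = 3, so (64/323) = (-1)^6·(1/323); sign now -1
(1/323) = 1; final value = sign = -1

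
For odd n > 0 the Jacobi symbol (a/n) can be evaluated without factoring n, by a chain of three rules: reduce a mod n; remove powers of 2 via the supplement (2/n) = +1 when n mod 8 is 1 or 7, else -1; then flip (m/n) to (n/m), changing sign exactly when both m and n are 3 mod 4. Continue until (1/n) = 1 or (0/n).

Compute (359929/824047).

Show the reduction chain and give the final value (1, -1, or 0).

flip (359929/824047) -> (824047/359929): both odd, 359929 mod 4 = 1, 824047 mod 4 = 3, so the flip contributes +1; sign now +1
(824047/359929): 824047 mod 359929 = 104189, so (824047/359929) = (104189/359929)
flip (104189/359929) -> (359929/104189): both odd, 104189 mod 4 = 1, 359929 mod 4 = 1, so the flip contributes +1; sign now +1
(359929/104189): 359929 mod 104189 = 47362, so (359929/104189) = (47362/104189)
factor out 2^1: 47362 = 2^1·23681; with 104189 mod 8 = 5, (2/104189) = -1; sign now -1; continue with (23681/104189)
flip (23681/104189) -> (104189/23681): both odd, 23681 mod 4 = 1, 104189 mod 4 = 1, so the flip contributes +1; sign now -1
(104189/23681): 104189 mod 23681 = 9465, so (104189/23681) = (9465/23681)
flip (9465/23681) -> (23681/9465): both odd, 9465 mod 4 = 1, 23681 mod 4 = 1, so the flip contributes +1; sign now -1
(23681/9465): 23681 mod 9465 = 4751, so (23681/9465) = (4751/9465)
flip (4751/9465) -> (9465/4751): both odd, 4751 mod 4 = 3, 9465 mod 4 = 1, so the flip contributes +1; sign now -1
(9465/4751): 9465 mod 4751 = 4714, so (9465/4751) = (4714/4751)
factor out 2^1: 4714 = 2^1·2357; with 4751 mod 8 = 7, (2/4751) = +1; sign now -1; continue with (2357/4751)
flip (2357/4751) -> (4751/2357): both odd, 2357 mod 4 = 1, 4751 mod 4 = 3, so the flip contributes +1; sign now -1
(4751/2357): 4751 mod 2357 = 37, so (4751/2357) = (37/2357)
flip (37/2357) -> (2357/37): both odd, 37 mod 4 = 1, 2357 mod 4 = 1, so the flip contributes +1; sign now -1
(2357/37): 2357 mod 37 = 26, so (2357/37) = (26/37)
factor out 2^1: 26 = 2^1·13; with 37 mod 8 = 5, (2/37) = -1; sign now +1; continue with (13/37)
flip (13/37) -> (37/13): both odd, 13 mod 4 = 1, 37 mod 4 = 1, so the flip contributes +1; sign now +1
(37/13): 37 mod 13 = 11, so (37/13) = (11/13)
flip (11/13) -> (13/11): both odd, 11 mod 4 = 3, 13 mod 4 = 1, so the flip contributes +1; sign now +1
(13/11): 13 mod 11 = 2, so (13/11) = (2/11)
factor out 2^1: 2 = 2^1·1; with 11 mod 8 = 3, (2/11) = -1; sign now -1; continue with (1/11)
reached (1/11) = 1, so the symbol is -1

-1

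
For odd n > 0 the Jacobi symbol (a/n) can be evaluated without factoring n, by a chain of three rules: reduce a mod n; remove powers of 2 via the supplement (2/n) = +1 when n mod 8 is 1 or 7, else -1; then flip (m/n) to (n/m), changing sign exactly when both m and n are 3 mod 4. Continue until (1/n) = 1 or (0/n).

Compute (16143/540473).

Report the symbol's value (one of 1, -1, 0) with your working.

reciprocity: (16143/540473) = +1·(540473/16143) since 16143 mod 4 = 3, 540473 mod 4 = 1; sign now +1
(540473/16143) = (7754/16143)   [reduce mod 16143]
7754 = 2^1·3877; (2/16143) = +1 since 16143 mod 8 = 7, so (7754/16143) = (+1)^1·(3877/16143); sign now +1
reciprocity: (3877/16143) = +1·(16143/3877) since 3877 mod 4 = 1, 16143 mod 4 = 3; sign now +1
(16143/3877) = (635/3877)   [reduce mod 3877]
reciprocity: (635/3877) = +1·(3877/635) since 635 mod 4 = 3, 3877 mod 4 = 1; sign now +1
(3877/635) = (67/635)   [reduce mod 635]
reciprocity: (67/635) = -1·(635/67) since 67 mod 4 = 3, 635 mod 4 = 3; sign now -1
(635/67) = (32/67)   [reduce mod 67]
32 = 2^5·1; (2/67) = -1 since 67 mod 8 = 3, so (32/67) = (-1)^5·(1/67); sign now +1
(1/67) = 1; final value = sign = +1

1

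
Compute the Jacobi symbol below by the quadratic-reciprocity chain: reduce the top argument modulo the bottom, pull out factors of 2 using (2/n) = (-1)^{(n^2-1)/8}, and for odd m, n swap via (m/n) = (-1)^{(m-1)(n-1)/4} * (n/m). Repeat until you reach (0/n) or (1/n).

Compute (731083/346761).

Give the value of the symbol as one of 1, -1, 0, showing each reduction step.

(731083/346761) = (37561/346761)   [reduce mod 346761]
reciprocity: (37561/346761) = +1·(346761/37561) since 37561 mod 4 = 1, 346761 mod 4 = 1; sign now +1
(346761/37561) = (8712/37561)   [reduce mod 37561]
8712 = 2^3·1089; (2/37561) = +1 since 37561 mod 8 = 1, so (8712/37561) = (+1)^3·(1089/37561); sign now +1
reciprocity: (1089/37561) = +1·(37561/1089) since 1089 mod 4 = 1, 37561 mod 4 = 1; sign now +1
(37561/1089) = (535/1089)   [reduce mod 1089]
reciprocity: (535/1089) = +1·(1089/535) since 535 mod 4 = 3, 1089 mod 4 = 1; sign now +1
(1089/535) = (19/535)   [reduce mod 535]
reciprocity: (19/535) = -1·(535/19) since 19 mod 4 = 3, 535 mod 4 = 3; sign now -1
(535/19) = (3/19)   [reduce mod 19]
reciprocity: (3/19) = -1·(19/3) since 3 mod 4 = 3, 19 mod 4 = 3; sign now +1
(19/3) = (1/3)   [reduce mod 3]
(1/3) = 1; final value = sign = +1

1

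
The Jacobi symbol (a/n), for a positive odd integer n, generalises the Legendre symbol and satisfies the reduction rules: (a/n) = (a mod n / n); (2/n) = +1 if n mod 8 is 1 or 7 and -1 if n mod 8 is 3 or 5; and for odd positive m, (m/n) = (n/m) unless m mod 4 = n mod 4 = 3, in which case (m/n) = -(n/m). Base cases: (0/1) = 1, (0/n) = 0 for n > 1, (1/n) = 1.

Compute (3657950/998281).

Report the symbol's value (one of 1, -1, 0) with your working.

-1

(3657950/998281): 3657950 mod 998281 = 663107, so (3657950/998281) = (663107/998281)
flip (663107/998281) -> (998281/663107): both odd, 663107 mod 4 = 3, 998281 mod 4 = 1, so the flip contributes +1; sign now +1
(998281/663107): 998281 mod 663107 = 335174, so (998281/663107) = (335174/663107)
factor out 2^1: 335174 = 2^1·167587; with 663107 mod 8 = 3, (2/663107) = -1; sign now -1; continue with (167587/663107)
flip (167587/663107) -> (663107/167587): both odd, 167587 mod 4 = 3, 663107 mod 4 = 3, so the flip contributes -1; sign now +1
(663107/167587): 663107 mod 167587 = 160346, so (663107/167587) = (160346/167587)
factor out 2^1: 160346 = 2^1·80173; with 167587 mod 8 = 3, (2/167587) = -1; sign now -1; continue with (80173/167587)
flip (80173/167587) -> (167587/80173): both odd, 80173 mod 4 = 1, 167587 mod 4 = 3, so the flip contributes +1; sign now -1
(167587/80173): 167587 mod 80173 = 7241, so (167587/80173) = (7241/80173)
flip (7241/80173) -> (80173/7241): both odd, 7241 mod 4 = 1, 80173 mod 4 = 1, so the flip contributes +1; sign now -1
(80173/7241): 80173 mod 7241 = 522, so (80173/7241) = (522/7241)
factor out 2^1: 522 = 2^1·261; with 7241 mod 8 = 1, (2/7241) = +1; sign now -1; continue with (261/7241)
flip (261/7241) -> (7241/261): both odd, 261 mod 4 = 1, 7241 mod 4 = 1, so the flip contributes +1; sign now -1
(7241/261): 7241 mod 261 = 194, so (7241/261) = (194/261)
factor out 2^1: 194 = 2^1·97; with 261 mod 8 = 5, (2/261) = -1; sign now +1; continue with (97/261)
flip (97/261) -> (261/97): both odd, 97 mod 4 = 1, 261 mod 4 = 1, so the flip contributes +1; sign now +1
(261/97): 261 mod 97 = 67, so (261/97) = (67/97)
flip (67/97) -> (97/67): both odd, 67 mod 4 = 3, 97 mod 4 = 1, so the flip contributes +1; sign now +1
(97/67): 97 mod 67 = 30, so (97/67) = (30/67)
factor out 2^1: 30 = 2^1·15; with 67 mod 8 = 3, (2/67) = -1; sign now -1; continue with (15/67)
flip (15/67) -> (67/15): both odd, 15 mod 4 = 3, 67 mod 4 = 3, so the flip contributes -1; sign now +1
(67/15): 67 mod 15 = 7, so (67/15) = (7/15)
flip (7/15) -> (15/7): both odd, 7 mod 4 = 3, 15 mod 4 = 3, so the flip contributes -1; sign now -1
(15/7): 15 mod 7 = 1, so (15/7) = (1/7)
reached (1/7) = 1, so the symbol is -1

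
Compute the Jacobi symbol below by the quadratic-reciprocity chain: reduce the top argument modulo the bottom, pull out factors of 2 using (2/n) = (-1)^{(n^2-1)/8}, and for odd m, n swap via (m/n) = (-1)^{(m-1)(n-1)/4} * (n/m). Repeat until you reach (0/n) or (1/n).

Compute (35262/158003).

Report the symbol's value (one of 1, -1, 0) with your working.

factor out 2^1: 35262 = 2^1·17631; with 158003 mod 8 = 3, (2/158003) = -1; sign now -1; continue with (17631/158003)
flip (17631/158003) -> (158003/17631): both odd, 17631 mod 4 = 3, 158003 mod 4 = 3, so the flip contributes -1; sign now +1
(158003/17631): 158003 mod 17631 = 16955, so (158003/17631) = (16955/17631)
flip (16955/17631) -> (17631/16955): both odd, 16955 mod 4 = 3, 17631 mod 4 = 3, so the flip contributes -1; sign now -1
(17631/16955): 17631 mod 16955 = 676, so (17631/16955) = (676/16955)
factor out 2^2: 676 = 2^2·169; with 16955 mod 8 = 3, (2/16955) = -1; sign now -1; continue with (169/16955)
flip (169/16955) -> (16955/169): both odd, 169 mod 4 = 1, 16955 mod 4 = 3, so the flip contributes +1; sign now -1
(16955/169): 16955 mod 169 = 55, so (16955/169) = (55/169)
flip (55/169) -> (169/55): both odd, 55 mod 4 = 3, 169 mod 4 = 1, so the flip contributes +1; sign now -1
(169/55): 169 mod 55 = 4, so (169/55) = (4/55)
factor out 2^2: 4 = 2^2·1; with 55 mod 8 = 7, (2/55) = +1; sign now -1; continue with (1/55)
reached (1/55) = 1, so the symbol is -1

-1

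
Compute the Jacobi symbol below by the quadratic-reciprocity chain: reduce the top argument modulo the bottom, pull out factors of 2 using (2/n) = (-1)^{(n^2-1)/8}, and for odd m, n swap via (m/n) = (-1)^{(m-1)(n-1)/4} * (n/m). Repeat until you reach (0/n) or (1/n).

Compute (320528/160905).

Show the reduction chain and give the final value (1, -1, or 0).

(320528/160905) = (159623/160905)   [reduce mod 160905]
reciprocity: (159623/160905) = +1·(160905/159623) since 159623 mod 4 = 3, 160905 mod 4 = 1; sign now +1
(160905/159623) = (1282/159623)   [reduce mod 159623]
1282 = 2^1·641; (2/159623) = +1 since 159623 mod 8 = 7, so (1282/159623) = (+1)^1·(641/159623); sign now +1
reciprocity: (641/159623) = +1·(159623/641) since 641 mod 4 = 1, 159623 mod 4 = 3; sign now +1
(159623/641) = (14/641)   [reduce mod 641]
14 = 2^1·7; (2/641) = +1 since 641 mod 8 = 1, so (14/641) = (+1)^1·(7/641); sign now +1
reciprocity: (7/641) = +1·(641/7) since 7 mod 4 = 3, 641 mod 4 = 1; sign now +1
(641/7) = (4/7)   [reduce mod 7]
4 = 2^2·1; (2/7) = +1 since 7 mod 8 = 7, so (4/7) = (+1)^2·(1/7); sign now +1
(1/7) = 1; final value = sign = +1

1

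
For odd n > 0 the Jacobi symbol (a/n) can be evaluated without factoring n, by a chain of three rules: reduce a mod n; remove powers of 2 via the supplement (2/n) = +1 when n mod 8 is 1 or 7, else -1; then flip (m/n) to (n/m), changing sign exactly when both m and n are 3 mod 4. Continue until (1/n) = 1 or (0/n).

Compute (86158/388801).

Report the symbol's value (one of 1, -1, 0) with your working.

-1

factor out 2^1: 86158 = 2^1·43079; with 388801 mod 8 = 1, (2/388801) = +1; sign now +1; continue with (43079/388801)
flip (43079/388801) -> (388801/43079): both odd, 43079 mod 4 = 3, 388801 mod 4 = 1, so the flip contributes +1; sign now +1
(388801/43079): 388801 mod 43079 = 1090, so (388801/43079) = (1090/43079)
factor out 2^1: 1090 = 2^1·545; with 43079 mod 8 = 7, (2/43079) = +1; sign now +1; continue with (545/43079)
flip (545/43079) -> (43079/545): both odd, 545 mod 4 = 1, 43079 mod 4 = 3, so the flip contributes +1; sign now +1
(43079/545): 43079 mod 545 = 24, so (43079/545) = (24/545)
factor out 2^3: 24 = 2^3·3; with 545 mod 8 = 1, (2/545) = +1; sign now +1; continue with (3/545)
flip (3/545) -> (545/3): both odd, 3 mod 4 = 3, 545 mod 4 = 1, so the flip contributes +1; sign now +1
(545/3): 545 mod 3 = 2, so (545/3) = (2/3)
factor out 2^1: 2 = 2^1·1; with 3 mod 8 = 3, (2/3) = -1; sign now -1; continue with (1/3)
reached (1/3) = 1, so the symbol is -1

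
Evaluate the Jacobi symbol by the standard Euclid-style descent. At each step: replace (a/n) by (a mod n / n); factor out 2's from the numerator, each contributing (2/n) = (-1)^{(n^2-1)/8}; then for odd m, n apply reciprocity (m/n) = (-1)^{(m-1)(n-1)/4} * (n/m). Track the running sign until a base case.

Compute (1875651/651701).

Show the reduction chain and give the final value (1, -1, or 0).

(1875651/651701): 1875651 mod 651701 = 572249, so (1875651/651701) = (572249/651701)
flip (572249/651701) -> (651701/572249): both odd, 572249 mod 4 = 1, 651701 mod 4 = 1, so the flip contributes +1; sign now +1
(651701/572249): 651701 mod 572249 = 79452, so (651701/572249) = (79452/572249)
factor out 2^2: 79452 = 2^2·19863; with 572249 mod 8 = 1, (2/572249) = +1; sign now +1; continue with (19863/572249)
flip (19863/572249) -> (572249/19863): both odd, 19863 mod 4 = 3, 572249 mod 4 = 1, so the flip contributes +1; sign now +1
(572249/19863): 572249 mod 19863 = 16085, so (572249/19863) = (16085/19863)
flip (16085/19863) -> (19863/16085): both odd, 16085 mod 4 = 1, 19863 mod 4 = 3, so the flip contributes +1; sign now +1
(19863/16085): 19863 mod 16085 = 3778, so (19863/16085) = (3778/16085)
factor out 2^1: 3778 = 2^1·1889; with 16085 mod 8 = 5, (2/16085) = -1; sign now -1; continue with (1889/16085)
flip (1889/16085) -> (16085/1889): both odd, 1889 mod 4 = 1, 16085 mod 4 = 1, so the flip contributes +1; sign now -1
(16085/1889): 16085 mod 1889 = 973, so (16085/1889) = (973/1889)
flip (973/1889) -> (1889/973): both odd, 973 mod 4 = 1, 1889 mod 4 = 1, so the flip contributes +1; sign now -1
(1889/973): 1889 mod 973 = 916, so (1889/973) = (916/973)
factor out 2^2: 916 = 2^2·229; with 973 mod 8 = 5, (2/973) = -1; sign now -1; continue with (229/973)
flip (229/973) -> (973/229): both odd, 229 mod 4 = 1, 973 mod 4 = 1, so the flip contributes +1; sign now -1
(973/229): 973 mod 229 = 57, so (973/229) = (57/229)
flip (57/229) -> (229/57): both odd, 57 mod 4 = 1, 229 mod 4 = 1, so the flip contributes +1; sign now -1
(229/57): 229 mod 57 = 1, so (229/57) = (1/57)
reached (1/57) = 1, so the symbol is -1

-1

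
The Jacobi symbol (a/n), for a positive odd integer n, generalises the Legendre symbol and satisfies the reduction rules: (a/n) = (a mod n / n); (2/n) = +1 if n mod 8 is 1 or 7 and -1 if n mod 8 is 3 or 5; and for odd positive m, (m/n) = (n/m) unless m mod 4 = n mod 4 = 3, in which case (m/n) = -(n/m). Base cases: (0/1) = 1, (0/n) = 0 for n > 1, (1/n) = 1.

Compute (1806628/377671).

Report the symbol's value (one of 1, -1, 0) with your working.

(1806628/377671): 1806628 mod 377671 = 295944, so (1806628/377671) = (295944/377671)
factor out 2^3: 295944 = 2^3·36993; with 377671 mod 8 = 7, (2/377671) = +1; sign now +1; continue with (36993/377671)
flip (36993/377671) -> (377671/36993): both odd, 36993 mod 4 = 1, 377671 mod 4 = 3, so the flip contributes +1; sign now +1
(377671/36993): 377671 mod 36993 = 7741, so (377671/36993) = (7741/36993)
flip (7741/36993) -> (36993/7741): both odd, 7741 mod 4 = 1, 36993 mod 4 = 1, so the flip contributes +1; sign now +1
(36993/7741): 36993 mod 7741 = 6029, so (36993/7741) = (6029/7741)
flip (6029/7741) -> (7741/6029): both odd, 6029 mod 4 = 1, 7741 mod 4 = 1, so the flip contributes +1; sign now +1
(7741/6029): 7741 mod 6029 = 1712, so (7741/6029) = (1712/6029)
factor out 2^4: 1712 = 2^4·107; with 6029 mod 8 = 5, (2/6029) = -1; sign now +1; continue with (107/6029)
flip (107/6029) -> (6029/107): both odd, 107 mod 4 = 3, 6029 mod 4 = 1, so the flip contributes +1; sign now +1
(6029/107): 6029 mod 107 = 37, so (6029/107) = (37/107)
flip (37/107) -> (107/37): both odd, 37 mod 4 = 1, 107 mod 4 = 3, so the flip contributes +1; sign now +1
(107/37): 107 mod 37 = 33, so (107/37) = (33/37)
flip (33/37) -> (37/33): both odd, 33 mod 4 = 1, 37 mod 4 = 1, so the flip contributes +1; sign now +1
(37/33): 37 mod 33 = 4, so (37/33) = (4/33)
factor out 2^2: 4 = 2^2·1; with 33 mod 8 = 1, (2/33) = +1; sign now +1; continue with (1/33)
reached (1/33) = 1, so the symbol is +1

1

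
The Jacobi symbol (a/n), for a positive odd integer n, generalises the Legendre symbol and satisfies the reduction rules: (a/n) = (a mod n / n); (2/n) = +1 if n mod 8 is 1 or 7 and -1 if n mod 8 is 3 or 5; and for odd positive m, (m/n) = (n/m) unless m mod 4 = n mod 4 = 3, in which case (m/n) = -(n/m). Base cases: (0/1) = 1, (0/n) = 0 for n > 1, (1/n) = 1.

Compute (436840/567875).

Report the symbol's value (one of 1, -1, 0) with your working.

factor out 2^3: 436840 = 2^3·54605; with 567875 mod 8 = 3, (2/567875) = -1; sign now -1; continue with (54605/567875)
flip (54605/567875) -> (567875/54605): both odd, 54605 mod 4 = 1, 567875 mod 4 = 3, so the flip contributes +1; sign now -1
(567875/54605): 567875 mod 54605 = 21825, so (567875/54605) = (21825/54605)
flip (21825/54605) -> (54605/21825): both odd, 21825 mod 4 = 1, 54605 mod 4 = 1, so the flip contributes +1; sign now -1
(54605/21825): 54605 mod 21825 = 10955, so (54605/21825) = (10955/21825)
flip (10955/21825) -> (21825/10955): both odd, 10955 mod 4 = 3, 21825 mod 4 = 1, so the flip contributes +1; sign now -1
(21825/10955): 21825 mod 10955 = 10870, so (21825/10955) = (10870/10955)
factor out 2^1: 10870 = 2^1·5435; with 10955 mod 8 = 3, (2/10955) = -1; sign now +1; continue with (5435/10955)
flip (5435/10955) -> (10955/5435): both odd, 5435 mod 4 = 3, 10955 mod 4 = 3, so the flip contributes -1; sign now -1
(10955/5435): 10955 mod 5435 = 85, so (10955/5435) = (85/5435)
flip (85/5435) -> (5435/85): both odd, 85 mod 4 = 1, 5435 mod 4 = 3, so the flip contributes +1; sign now -1
(5435/85): 5435 mod 85 = 80, so (5435/85) = (80/85)
factor out 2^4: 80 = 2^4·5; with 85 mod 8 = 5, (2/85) = -1; sign now -1; continue with (5/85)
flip (5/85) -> (85/5): both odd, 5 mod 4 = 1, 85 mod 4 = 1, so the flip contributes +1; sign now -1
(85/5): 85 mod 5 = 0, so (85/5) = (0/5)
reached (0/5); gcd(a, n) > 1, so (0/5) = 0 and the symbol is 0

0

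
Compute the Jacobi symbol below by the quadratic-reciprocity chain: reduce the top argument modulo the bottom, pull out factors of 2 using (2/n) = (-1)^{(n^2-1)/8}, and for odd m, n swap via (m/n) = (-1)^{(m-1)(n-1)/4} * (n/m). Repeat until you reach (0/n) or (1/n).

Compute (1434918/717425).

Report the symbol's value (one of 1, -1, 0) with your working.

1

(1434918/717425) = (68/717425)   [reduce mod 717425]
68 = 2^2·17; (2/717425) = +1 since 717425 mod 8 = 1, so (68/717425) = (+1)^2·(17/717425); sign now +1
reciprocity: (17/717425) = +1·(717425/17) since 17 mod 4 = 1, 717425 mod 4 = 1; sign now +1
(717425/17) = (8/17)   [reduce mod 17]
8 = 2^3·1; (2/17) = +1 since 17 mod 8 = 1, so (8/17) = (+1)^3·(1/17); sign now +1
(1/17) = 1; final value = sign = +1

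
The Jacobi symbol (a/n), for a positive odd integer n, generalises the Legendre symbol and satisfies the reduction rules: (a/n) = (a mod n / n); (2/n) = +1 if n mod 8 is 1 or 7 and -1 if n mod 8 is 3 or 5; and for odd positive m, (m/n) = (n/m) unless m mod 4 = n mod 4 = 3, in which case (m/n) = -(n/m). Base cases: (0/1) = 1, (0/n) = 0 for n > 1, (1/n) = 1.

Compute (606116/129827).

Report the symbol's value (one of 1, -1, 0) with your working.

-1

(606116/129827): 606116 mod 129827 = 86808, so (606116/129827) = (86808/129827)
factor out 2^3: 86808 = 2^3·10851; with 129827 mod 8 = 3, (2/129827) = -1; sign now -1; continue with (10851/129827)
flip (10851/129827) -> (129827/10851): both odd, 10851 mod 4 = 3, 129827 mod 4 = 3, so the flip contributes -1; sign now +1
(129827/10851): 129827 mod 10851 = 10466, so (129827/10851) = (10466/10851)
factor out 2^1: 10466 = 2^1·5233; with 10851 mod 8 = 3, (2/10851) = -1; sign now -1; continue with (5233/10851)
flip (5233/10851) -> (10851/5233): both odd, 5233 mod 4 = 1, 10851 mod 4 = 3, so the flip contributes +1; sign now -1
(10851/5233): 10851 mod 5233 = 385, so (10851/5233) = (385/5233)
flip (385/5233) -> (5233/385): both odd, 385 mod 4 = 1, 5233 mod 4 = 1, so the flip contributes +1; sign now -1
(5233/385): 5233 mod 385 = 228, so (5233/385) = (228/385)
factor out 2^2: 228 = 2^2·57; with 385 mod 8 = 1, (2/385) = +1; sign now -1; continue with (57/385)
flip (57/385) -> (385/57): both odd, 57 mod 4 = 1, 385 mod 4 = 1, so the flip contributes +1; sign now -1
(385/57): 385 mod 57 = 43, so (385/57) = (43/57)
flip (43/57) -> (57/43): both odd, 43 mod 4 = 3, 57 mod 4 = 1, so the flip contributes +1; sign now -1
(57/43): 57 mod 43 = 14, so (57/43) = (14/43)
factor out 2^1: 14 = 2^1·7; with 43 mod 8 = 3, (2/43) = -1; sign now +1; continue with (7/43)
flip (7/43) -> (43/7): both odd, 7 mod 4 = 3, 43 mod 4 = 3, so the flip contributes -1; sign now -1
(43/7): 43 mod 7 = 1, so (43/7) = (1/7)
reached (1/7) = 1, so the symbol is -1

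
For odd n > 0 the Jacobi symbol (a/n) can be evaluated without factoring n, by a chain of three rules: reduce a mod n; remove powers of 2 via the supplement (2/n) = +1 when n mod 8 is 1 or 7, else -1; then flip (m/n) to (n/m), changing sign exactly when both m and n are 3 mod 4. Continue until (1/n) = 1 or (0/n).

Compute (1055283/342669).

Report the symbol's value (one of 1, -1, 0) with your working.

(1055283/342669): 1055283 mod 342669 = 27276, so (1055283/342669) = (27276/342669)
factor out 2^2: 27276 = 2^2·6819; with 342669 mod 8 = 5, (2/342669) = -1; sign now +1; continue with (6819/342669)
flip (6819/342669) -> (342669/6819): both odd, 6819 mod 4 = 3, 342669 mod 4 = 1, so the flip contributes +1; sign now +1
(342669/6819): 342669 mod 6819 = 1719, so (342669/6819) = (1719/6819)
flip (1719/6819) -> (6819/1719): both odd, 1719 mod 4 = 3, 6819 mod 4 = 3, so the flip contributes -1; sign now -1
(6819/1719): 6819 mod 1719 = 1662, so (6819/1719) = (1662/1719)
factor out 2^1: 1662 = 2^1·831; with 1719 mod 8 = 7, (2/1719) = +1; sign now -1; continue with (831/1719)
flip (831/1719) -> (1719/831): both odd, 831 mod 4 = 3, 1719 mod 4 = 3, so the flip contributes -1; sign now +1
(1719/831): 1719 mod 831 = 57, so (1719/831) = (57/831)
flip (57/831) -> (831/57): both odd, 57 mod 4 = 1, 831 mod 4 = 3, so the flip contributes +1; sign now +1
(831/57): 831 mod 57 = 33, so (831/57) = (33/57)
flip (33/57) -> (57/33): both odd, 33 mod 4 = 1, 57 mod 4 = 1, so the flip contributes +1; sign now +1
(57/33): 57 mod 33 = 24, so (57/33) = (24/33)
factor out 2^3: 24 = 2^3·3; with 33 mod 8 = 1, (2/33) = +1; sign now +1; continue with (3/33)
flip (3/33) -> (33/3): both odd, 3 mod 4 = 3, 33 mod 4 = 1, so the flip contributes +1; sign now +1
(33/3): 33 mod 3 = 0, so (33/3) = (0/3)
reached (0/3); gcd(a, n) > 1, so (0/3) = 0 and the symbol is 0

0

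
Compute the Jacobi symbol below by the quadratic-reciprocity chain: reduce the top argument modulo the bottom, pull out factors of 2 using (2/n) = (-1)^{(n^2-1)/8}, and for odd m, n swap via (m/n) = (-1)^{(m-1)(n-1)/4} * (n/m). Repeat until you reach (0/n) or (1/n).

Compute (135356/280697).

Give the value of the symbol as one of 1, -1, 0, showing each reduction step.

135356 = 2^2·33839; (2/280697) = +1 since 280697 mod 8 = 1, so (135356/280697) = (+1)^2·(33839/280697); sign now +1
reciprocity: (33839/280697) = +1·(280697/33839) since 33839 mod 4 = 3, 280697 mod 4 = 1; sign now +1
(280697/33839) = (9985/33839)   [reduce mod 33839]
reciprocity: (9985/33839) = +1·(33839/9985) since 9985 mod 4 = 1, 33839 mod 4 = 3; sign now +1
(33839/9985) = (3884/9985)   [reduce mod 9985]
3884 = 2^2·971; (2/9985) = +1 since 9985 mod 8 = 1, so (3884/9985) = (+1)^2·(971/9985); sign now +1
reciprocity: (971/9985) = +1·(9985/971) since 971 mod 4 = 3, 9985 mod 4 = 1; sign now +1
(9985/971) = (275/971)   [reduce mod 971]
reciprocity: (275/971) = -1·(971/275) since 275 mod 4 = 3, 971 mod 4 = 3; sign now -1
(971/275) = (146/275)   [reduce mod 275]
146 = 2^1·73; (2/275) = -1 since 275 mod 8 = 3, so (146/275) = (-1)^1·(73/275); sign now +1
reciprocity: (73/275) = +1·(275/73) since 73 mod 4 = 1, 275 mod 4 = 3; sign now +1
(275/73) = (56/73)   [reduce mod 73]
56 = 2^3·7; (2/73) = +1 since 73 mod 8 = 1, so (56/73) = (+1)^3·(7/73); sign now +1
reciprocity: (7/73) = +1·(73/7) since 7 mod 4 = 3, 73 mod 4 = 1; sign now +1
(73/7) = (3/7)   [reduce mod 7]
reciprocity: (3/7) = -1·(7/3) since 3 mod 4 = 3, 7 mod 4 = 3; sign now -1
(7/3) = (1/3)   [reduce mod 3]
(1/3) = 1; final value = sign = -1

-1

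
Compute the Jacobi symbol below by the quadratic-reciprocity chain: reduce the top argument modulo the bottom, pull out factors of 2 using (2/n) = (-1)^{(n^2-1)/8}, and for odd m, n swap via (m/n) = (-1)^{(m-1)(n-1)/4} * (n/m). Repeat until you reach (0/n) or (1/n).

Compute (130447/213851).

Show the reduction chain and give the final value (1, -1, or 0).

-1

flip (130447/213851) -> (213851/130447): both odd, 130447 mod 4 = 3, 213851 mod 4 = 3, so the flip contributes -1; sign now -1
(213851/130447): 213851 mod 130447 = 83404, so (213851/130447) = (83404/130447)
factor out 2^2: 83404 = 2^2·20851; with 130447 mod 8 = 7, (2/130447) = +1; sign now -1; continue with (20851/130447)
flip (20851/130447) -> (130447/20851): both odd, 20851 mod 4 = 3, 130447 mod 4 = 3, so the flip contributes -1; sign now +1
(130447/20851): 130447 mod 20851 = 5341, so (130447/20851) = (5341/20851)
flip (5341/20851) -> (20851/5341): both odd, 5341 mod 4 = 1, 20851 mod 4 = 3, so the flip contributes +1; sign now +1
(20851/5341): 20851 mod 5341 = 4828, so (20851/5341) = (4828/5341)
factor out 2^2: 4828 = 2^2·1207; with 5341 mod 8 = 5, (2/5341) = -1; sign now +1; continue with (1207/5341)
flip (1207/5341) -> (5341/1207): both odd, 1207 mod 4 = 3, 5341 mod 4 = 1, so the flip contributes +1; sign now +1
(5341/1207): 5341 mod 1207 = 513, so (5341/1207) = (513/1207)
flip (513/1207) -> (1207/513): both odd, 513 mod 4 = 1, 1207 mod 4 = 3, so the flip contributes +1; sign now +1
(1207/513): 1207 mod 513 = 181, so (1207/513) = (181/513)
flip (181/513) -> (513/181): both odd, 181 mod 4 = 1, 513 mod 4 = 1, so the flip contributes +1; sign now +1
(513/181): 513 mod 181 = 151, so (513/181) = (151/181)
flip (151/181) -> (181/151): both odd, 151 mod 4 = 3, 181 mod 4 = 1, so the flip contributes +1; sign now +1
(181/151): 181 mod 151 = 30, so (181/151) = (30/151)
factor out 2^1: 30 = 2^1·15; with 151 mod 8 = 7, (2/151) = +1; sign now +1; continue with (15/151)
flip (15/151) -> (151/15): both odd, 15 mod 4 = 3, 151 mod 4 = 3, so the flip contributes -1; sign now -1
(151/15): 151 mod 15 = 1, so (151/15) = (1/15)
reached (1/15) = 1, so the symbol is -1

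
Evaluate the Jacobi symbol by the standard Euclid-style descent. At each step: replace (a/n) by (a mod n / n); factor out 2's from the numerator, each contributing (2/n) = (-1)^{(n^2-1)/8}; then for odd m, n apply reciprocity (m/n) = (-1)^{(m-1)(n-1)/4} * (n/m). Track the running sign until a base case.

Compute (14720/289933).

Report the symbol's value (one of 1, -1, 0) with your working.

1

factor out 2^7: 14720 = 2^7·115; with 289933 mod 8 = 5, (2/289933) = -1; sign now -1; continue with (115/289933)
flip (115/289933) -> (289933/115): both odd, 115 mod 4 = 3, 289933 mod 4 = 1, so the flip contributes +1; sign now -1
(289933/115): 289933 mod 115 = 18, so (289933/115) = (18/115)
factor out 2^1: 18 = 2^1·9; with 115 mod 8 = 3, (2/115) = -1; sign now +1; continue with (9/115)
flip (9/115) -> (115/9): both odd, 9 mod 4 = 1, 115 mod 4 = 3, so the flip contributes +1; sign now +1
(115/9): 115 mod 9 = 7, so (115/9) = (7/9)
flip (7/9) -> (9/7): both odd, 7 mod 4 = 3, 9 mod 4 = 1, so the flip contributes +1; sign now +1
(9/7): 9 mod 7 = 2, so (9/7) = (2/7)
factor out 2^1: 2 = 2^1·1; with 7 mod 8 = 7, (2/7) = +1; sign now +1; continue with (1/7)
reached (1/7) = 1, so the symbol is +1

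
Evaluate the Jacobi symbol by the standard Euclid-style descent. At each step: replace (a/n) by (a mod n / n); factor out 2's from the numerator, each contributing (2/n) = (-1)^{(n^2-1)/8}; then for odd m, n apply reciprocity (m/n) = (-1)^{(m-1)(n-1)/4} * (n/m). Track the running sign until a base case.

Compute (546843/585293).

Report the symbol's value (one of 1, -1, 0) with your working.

1

reciprocity: (546843/585293) = +1·(585293/546843) since 546843 mod 4 = 3, 585293 mod 4 = 1; sign now +1
(585293/546843) = (38450/546843)   [reduce mod 546843]
38450 = 2^1·19225; (2/546843) = -1 since 546843 mod 8 = 3, so (38450/546843) = (-1)^1·(19225/546843); sign now -1
reciprocity: (19225/546843) = +1·(546843/19225) since 19225 mod 4 = 1, 546843 mod 4 = 3; sign now -1
(546843/19225) = (8543/19225)   [reduce mod 19225]
reciprocity: (8543/19225) = +1·(19225/8543) since 8543 mod 4 = 3, 19225 mod 4 = 1; sign now -1
(19225/8543) = (2139/8543)   [reduce mod 8543]
reciprocity: (2139/8543) = -1·(8543/2139) since 2139 mod 4 = 3, 8543 mod 4 = 3; sign now +1
(8543/2139) = (2126/2139)   [reduce mod 2139]
2126 = 2^1·1063; (2/2139) = -1 since 2139 mod 8 = 3, so (2126/2139) = (-1)^1·(1063/2139); sign now -1
reciprocity: (1063/2139) = -1·(2139/1063) since 1063 mod 4 = 3, 2139 mod 4 = 3; sign now +1
(2139/1063) = (13/1063)   [reduce mod 1063]
reciprocity: (13/1063) = +1·(1063/13) since 13 mod 4 = 1, 1063 mod 4 = 3; sign now +1
(1063/13) = (10/13)   [reduce mod 13]
10 = 2^1·5; (2/13) = -1 since 13 mod 8 = 5, so (10/13) = (-1)^1·(5/13); sign now -1
reciprocity: (5/13) = +1·(13/5) since 5 mod 4 = 1, 13 mod 4 = 1; sign now -1
(13/5) = (3/5)   [reduce mod 5]
reciprocity: (3/5) = +1·(5/3) since 3 mod 4 = 3, 5 mod 4 = 1; sign now -1
(5/3) = (2/3)   [reduce mod 3]
2 = 2^1·1; (2/3) = -1 since 3 mod 8 = 3, so (2/3) = (-1)^1·(1/3); sign now +1
(1/3) = 1; final value = sign = +1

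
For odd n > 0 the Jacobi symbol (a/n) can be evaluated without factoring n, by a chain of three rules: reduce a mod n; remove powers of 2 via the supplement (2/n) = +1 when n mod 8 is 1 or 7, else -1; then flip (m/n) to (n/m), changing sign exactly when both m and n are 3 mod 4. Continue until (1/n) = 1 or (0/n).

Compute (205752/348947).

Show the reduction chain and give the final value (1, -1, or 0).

1

205752 = 2^3·25719; (2/348947) = -1 since 348947 mod 8 = 3, so (205752/348947) = (-1)^3·(25719/348947); sign now -1
reciprocity: (25719/348947) = -1·(348947/25719) since 25719 mod 4 = 3, 348947 mod 4 = 3; sign now +1
(348947/25719) = (14600/25719)   [reduce mod 25719]
14600 = 2^3·1825; (2/25719) = +1 since 25719 mod 8 = 7, so (14600/25719) = (+1)^3·(1825/25719); sign now +1
reciprocity: (1825/25719) = +1·(25719/1825) since 1825 mod 4 = 1, 25719 mod 4 = 3; sign now +1
(25719/1825) = (169/1825)   [reduce mod 1825]
reciprocity: (169/1825) = +1·(1825/169) since 169 mod 4 = 1, 1825 mod 4 = 1; sign now +1
(1825/169) = (135/169)   [reduce mod 169]
reciprocity: (135/169) = +1·(169/135) since 135 mod 4 = 3, 169 mod 4 = 1; sign now +1
(169/135) = (34/135)   [reduce mod 135]
34 = 2^1·17; (2/135) = +1 since 135 mod 8 = 7, so (34/135) = (+1)^1·(17/135); sign now +1
reciprocity: (17/135) = +1·(135/17) since 17 mod 4 = 1, 135 mod 4 = 3; sign now +1
(135/17) = (16/17)   [reduce mod 17]
16 = 2^4·1; (2/17) = +1 since 17 mod 8 = 1, so (16/17) = (+1)^4·(1/17); sign now +1
(1/17) = 1; final value = sign = +1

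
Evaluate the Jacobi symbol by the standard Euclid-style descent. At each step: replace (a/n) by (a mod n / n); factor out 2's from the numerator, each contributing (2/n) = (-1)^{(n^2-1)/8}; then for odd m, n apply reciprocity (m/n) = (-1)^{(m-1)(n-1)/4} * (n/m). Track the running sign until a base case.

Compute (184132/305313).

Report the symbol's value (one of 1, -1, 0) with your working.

-1

factor out 2^2: 184132 = 2^2·46033; with 305313 mod 8 = 1, (2/305313) = +1; sign now +1; continue with (46033/305313)
flip (46033/305313) -> (305313/46033): both odd, 46033 mod 4 = 1, 305313 mod 4 = 1, so the flip contributes +1; sign now +1
(305313/46033): 305313 mod 46033 = 29115, so (305313/46033) = (29115/46033)
flip (29115/46033) -> (46033/29115): both odd, 29115 mod 4 = 3, 46033 mod 4 = 1, so the flip contributes +1; sign now +1
(46033/29115): 46033 mod 29115 = 16918, so (46033/29115) = (16918/29115)
factor out 2^1: 16918 = 2^1·8459; with 29115 mod 8 = 3, (2/29115) = -1; sign now -1; continue with (8459/29115)
flip (8459/29115) -> (29115/8459): both odd, 8459 mod 4 = 3, 29115 mod 4 = 3, so the flip contributes -1; sign now +1
(29115/8459): 29115 mod 8459 = 3738, so (29115/8459) = (3738/8459)
factor out 2^1: 3738 = 2^1·1869; with 8459 mod 8 = 3, (2/8459) = -1; sign now -1; continue with (1869/8459)
flip (1869/8459) -> (8459/1869): both odd, 1869 mod 4 = 1, 8459 mod 4 = 3, so the flip contributes +1; sign now -1
(8459/1869): 8459 mod 1869 = 983, so (8459/1869) = (983/1869)
flip (983/1869) -> (1869/983): both odd, 983 mod 4 = 3, 1869 mod 4 = 1, so the flip contributes +1; sign now -1
(1869/983): 1869 mod 983 = 886, so (1869/983) = (886/983)
factor out 2^1: 886 = 2^1·443; with 983 mod 8 = 7, (2/983) = +1; sign now -1; continue with (443/983)
flip (443/983) -> (983/443): both odd, 443 mod 4 = 3, 983 mod 4 = 3, so the flip contributes -1; sign now +1
(983/443): 983 mod 443 = 97, so (983/443) = (97/443)
flip (97/443) -> (443/97): both odd, 97 mod 4 = 1, 443 mod 4 = 3, so the flip contributes +1; sign now +1
(443/97): 443 mod 97 = 55, so (443/97) = (55/97)
flip (55/97) -> (97/55): both odd, 55 mod 4 = 3, 97 mod 4 = 1, so the flip contributes +1; sign now +1
(97/55): 97 mod 55 = 42, so (97/55) = (42/55)
factor out 2^1: 42 = 2^1·21; with 55 mod 8 = 7, (2/55) = +1; sign now +1; continue with (21/55)
flip (21/55) -> (55/21): both odd, 21 mod 4 = 1, 55 mod 4 = 3, so the flip contributes +1; sign now +1
(55/21): 55 mod 21 = 13, so (55/21) = (13/21)
flip (13/21) -> (21/13): both odd, 13 mod 4 = 1, 21 mod 4 = 1, so the flip contributes +1; sign now +1
(21/13): 21 mod 13 = 8, so (21/13) = (8/13)
factor out 2^3: 8 = 2^3·1; with 13 mod 8 = 5, (2/13) = -1; sign now -1; continue with (1/13)
reached (1/13) = 1, so the symbol is -1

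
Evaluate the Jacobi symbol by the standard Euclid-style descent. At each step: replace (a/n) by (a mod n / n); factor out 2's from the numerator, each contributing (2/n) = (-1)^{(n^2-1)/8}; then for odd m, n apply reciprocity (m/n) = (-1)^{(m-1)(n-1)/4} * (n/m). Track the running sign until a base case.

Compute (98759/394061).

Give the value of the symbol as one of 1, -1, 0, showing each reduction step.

1

reciprocity: (98759/394061) = +1·(394061/98759) since 98759 mod 4 = 3, 394061 mod 4 = 1; sign now +1
(394061/98759) = (97784/98759)   [reduce mod 98759]
97784 = 2^3·12223; (2/98759) = +1 since 98759 mod 8 = 7, so (97784/98759) = (+1)^3·(12223/98759); sign now +1
reciprocity: (12223/98759) = -1·(98759/12223) since 12223 mod 4 = 3, 98759 mod 4 = 3; sign now -1
(98759/12223) = (975/12223)   [reduce mod 12223]
reciprocity: (975/12223) = -1·(12223/975) since 975 mod 4 = 3, 12223 mod 4 = 3; sign now +1
(12223/975) = (523/975)   [reduce mod 975]
reciprocity: (523/975) = -1·(975/523) since 523 mod 4 = 3, 975 mod 4 = 3; sign now -1
(975/523) = (452/523)   [reduce mod 523]
452 = 2^2·113; (2/523) = -1 since 523 mod 8 = 3, so (452/523) = (-1)^2·(113/523); sign now -1
reciprocity: (113/523) = +1·(523/113) since 113 mod 4 = 1, 523 mod 4 = 3; sign now -1
(523/113) = (71/113)   [reduce mod 113]
reciprocity: (71/113) = +1·(113/71) since 71 mod 4 = 3, 113 mod 4 = 1; sign now -1
(113/71) = (42/71)   [reduce mod 71]
42 = 2^1·21; (2/71) = +1 since 71 mod 8 = 7, so (42/71) = (+1)^1·(21/71); sign now -1
reciprocity: (21/71) = +1·(71/21) since 21 mod 4 = 1, 71 mod 4 = 3; sign now -1
(71/21) = (8/21)   [reduce mod 21]
8 = 2^3·1; (2/21) = -1 since 21 mod 8 = 5, so (8/21) = (-1)^3·(1/21); sign now +1
(1/21) = 1; final value = sign = +1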